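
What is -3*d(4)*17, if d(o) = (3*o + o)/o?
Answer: -204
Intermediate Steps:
d(o) = 4 (d(o) = (4*o)/o = 4)
-3*d(4)*17 = -3*4*17 = -12*17 = -204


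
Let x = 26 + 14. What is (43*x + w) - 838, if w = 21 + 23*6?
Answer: 1041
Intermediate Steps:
w = 159 (w = 21 + 138 = 159)
x = 40
(43*x + w) - 838 = (43*40 + 159) - 838 = (1720 + 159) - 838 = 1879 - 838 = 1041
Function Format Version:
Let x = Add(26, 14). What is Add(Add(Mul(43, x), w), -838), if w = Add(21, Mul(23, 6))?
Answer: 1041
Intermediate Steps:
w = 159 (w = Add(21, 138) = 159)
x = 40
Add(Add(Mul(43, x), w), -838) = Add(Add(Mul(43, 40), 159), -838) = Add(Add(1720, 159), -838) = Add(1879, -838) = 1041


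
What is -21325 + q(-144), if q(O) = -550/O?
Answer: -1535125/72 ≈ -21321.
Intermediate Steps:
-21325 + q(-144) = -21325 - 550/(-144) = -21325 - 550*(-1/144) = -21325 + 275/72 = -1535125/72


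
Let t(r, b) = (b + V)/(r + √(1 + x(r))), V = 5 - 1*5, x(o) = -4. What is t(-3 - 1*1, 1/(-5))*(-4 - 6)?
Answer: -8/19 - 2*I*√3/19 ≈ -0.42105 - 0.18232*I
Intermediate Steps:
V = 0 (V = 5 - 5 = 0)
t(r, b) = b/(r + I*√3) (t(r, b) = (b + 0)/(r + √(1 - 4)) = b/(r + √(-3)) = b/(r + I*√3))
t(-3 - 1*1, 1/(-5))*(-4 - 6) = (1/((-5)*((-3 - 1*1) + I*√3)))*(-4 - 6) = -1/(5*((-3 - 1) + I*√3))*(-10) = -1/(5*(-4 + I*√3))*(-10) = 2/(-4 + I*√3)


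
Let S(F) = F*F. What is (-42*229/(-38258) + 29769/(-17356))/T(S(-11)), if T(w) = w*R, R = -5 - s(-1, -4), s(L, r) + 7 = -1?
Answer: -161995399/40172353804 ≈ -0.0040325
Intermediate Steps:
S(F) = F²
s(L, r) = -8 (s(L, r) = -7 - 1 = -8)
R = 3 (R = -5 - 1*(-8) = -5 + 8 = 3)
T(w) = 3*w (T(w) = w*3 = 3*w)
(-42*229/(-38258) + 29769/(-17356))/T(S(-11)) = (-42*229/(-38258) + 29769/(-17356))/((3*(-11)²)) = (-9618*(-1/38258) + 29769*(-1/17356))/((3*121)) = (4809/19129 - 29769/17356)/363 = -485986197/332002924*1/363 = -161995399/40172353804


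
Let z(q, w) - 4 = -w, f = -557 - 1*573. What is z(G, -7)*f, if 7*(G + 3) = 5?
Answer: -12430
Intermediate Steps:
G = -16/7 (G = -3 + (⅐)*5 = -3 + 5/7 = -16/7 ≈ -2.2857)
f = -1130 (f = -557 - 573 = -1130)
z(q, w) = 4 - w
z(G, -7)*f = (4 - 1*(-7))*(-1130) = (4 + 7)*(-1130) = 11*(-1130) = -12430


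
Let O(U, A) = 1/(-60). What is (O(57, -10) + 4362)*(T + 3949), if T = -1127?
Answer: 369285509/30 ≈ 1.2310e+7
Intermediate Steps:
O(U, A) = -1/60
(O(57, -10) + 4362)*(T + 3949) = (-1/60 + 4362)*(-1127 + 3949) = (261719/60)*2822 = 369285509/30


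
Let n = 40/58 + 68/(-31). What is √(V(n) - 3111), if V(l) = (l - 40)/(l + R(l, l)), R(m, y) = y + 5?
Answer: I*√1116213487/597 ≈ 55.963*I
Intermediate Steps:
R(m, y) = 5 + y
n = -1352/899 (n = 40*(1/58) + 68*(-1/31) = 20/29 - 68/31 = -1352/899 ≈ -1.5039)
V(l) = (-40 + l)/(5 + 2*l) (V(l) = (l - 40)/(l + (5 + l)) = (-40 + l)/(5 + 2*l))
√(V(n) - 3111) = √((-40 - 1352/899)/(5 + 2*(-1352/899)) - 3111) = √(-37312/899/(5 - 2704/899) - 3111) = √(-37312/899/(1791/899) - 3111) = √((899/1791)*(-37312/899) - 3111) = √(-37312/1791 - 3111) = √(-5609113/1791) = I*√1116213487/597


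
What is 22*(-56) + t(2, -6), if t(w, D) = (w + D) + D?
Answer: -1242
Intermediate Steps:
t(w, D) = w + 2*D (t(w, D) = (D + w) + D = w + 2*D)
22*(-56) + t(2, -6) = 22*(-56) + (2 + 2*(-6)) = -1232 + (2 - 12) = -1232 - 10 = -1242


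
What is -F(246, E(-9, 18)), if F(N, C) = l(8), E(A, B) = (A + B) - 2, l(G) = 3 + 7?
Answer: -10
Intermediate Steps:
l(G) = 10
E(A, B) = -2 + A + B
F(N, C) = 10
-F(246, E(-9, 18)) = -1*10 = -10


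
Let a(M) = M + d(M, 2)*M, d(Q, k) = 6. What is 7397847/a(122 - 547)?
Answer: -7397847/2975 ≈ -2486.7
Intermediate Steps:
a(M) = 7*M (a(M) = M + 6*M = 7*M)
7397847/a(122 - 547) = 7397847/((7*(122 - 547))) = 7397847/((7*(-425))) = 7397847/(-2975) = 7397847*(-1/2975) = -7397847/2975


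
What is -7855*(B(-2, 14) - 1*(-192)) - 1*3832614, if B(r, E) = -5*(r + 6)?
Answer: -5183674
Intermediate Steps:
B(r, E) = -30 - 5*r (B(r, E) = -5*(6 + r) = -30 - 5*r)
-7855*(B(-2, 14) - 1*(-192)) - 1*3832614 = -7855*((-30 - 5*(-2)) - 1*(-192)) - 1*3832614 = -7855*((-30 + 10) + 192) - 3832614 = -7855*(-20 + 192) - 3832614 = -7855*172 - 3832614 = -1351060 - 3832614 = -5183674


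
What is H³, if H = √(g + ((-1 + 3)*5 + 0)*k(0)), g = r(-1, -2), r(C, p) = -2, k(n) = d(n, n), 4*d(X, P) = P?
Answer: -2*I*√2 ≈ -2.8284*I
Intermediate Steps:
d(X, P) = P/4
k(n) = n/4
g = -2
H = I*√2 (H = √(-2 + ((-1 + 3)*5 + 0)*((¼)*0)) = √(-2 + (2*5 + 0)*0) = √(-2 + (10 + 0)*0) = √(-2 + 10*0) = √(-2 + 0) = √(-2) = I*√2 ≈ 1.4142*I)
H³ = (I*√2)³ = -2*I*√2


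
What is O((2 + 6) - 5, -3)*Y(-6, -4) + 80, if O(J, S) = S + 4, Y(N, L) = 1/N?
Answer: 479/6 ≈ 79.833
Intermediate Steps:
O(J, S) = 4 + S
O((2 + 6) - 5, -3)*Y(-6, -4) + 80 = (4 - 3)/(-6) + 80 = 1*(-⅙) + 80 = -⅙ + 80 = 479/6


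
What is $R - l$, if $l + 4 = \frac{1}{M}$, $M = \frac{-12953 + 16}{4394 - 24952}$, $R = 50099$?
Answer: $\frac{648161953}{12937} \approx 50101.0$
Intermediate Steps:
$M = \frac{12937}{20558}$ ($M = - \frac{12937}{-20558} = \left(-12937\right) \left(- \frac{1}{20558}\right) = \frac{12937}{20558} \approx 0.62929$)
$l = - \frac{31190}{12937}$ ($l = -4 + \frac{1}{\frac{12937}{20558}} = -4 + \frac{20558}{12937} = - \frac{31190}{12937} \approx -2.4109$)
$R - l = 50099 - - \frac{31190}{12937} = 50099 + \frac{31190}{12937} = \frac{648161953}{12937}$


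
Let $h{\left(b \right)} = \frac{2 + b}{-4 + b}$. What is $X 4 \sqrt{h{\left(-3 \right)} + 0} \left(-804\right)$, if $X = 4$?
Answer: $- \frac{12864 \sqrt{7}}{7} \approx -4862.1$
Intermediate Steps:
$h{\left(b \right)} = \frac{2 + b}{-4 + b}$
$X 4 \sqrt{h{\left(-3 \right)} + 0} \left(-804\right) = 4 \cdot 4 \sqrt{\frac{2 - 3}{-4 - 3} + 0} \left(-804\right) = 16 \sqrt{\frac{1}{-7} \left(-1\right) + 0} \left(-804\right) = 16 \sqrt{\left(- \frac{1}{7}\right) \left(-1\right) + 0} \left(-804\right) = 16 \sqrt{\frac{1}{7} + 0} \left(-804\right) = \frac{16}{\sqrt{7}} \left(-804\right) = 16 \frac{\sqrt{7}}{7} \left(-804\right) = \frac{16 \sqrt{7}}{7} \left(-804\right) = - \frac{12864 \sqrt{7}}{7}$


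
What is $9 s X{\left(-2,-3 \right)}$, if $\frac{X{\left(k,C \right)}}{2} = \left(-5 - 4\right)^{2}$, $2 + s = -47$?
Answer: $-71442$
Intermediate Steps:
$s = -49$ ($s = -2 - 47 = -49$)
$X{\left(k,C \right)} = 162$ ($X{\left(k,C \right)} = 2 \left(-5 - 4\right)^{2} = 2 \left(-9\right)^{2} = 2 \cdot 81 = 162$)
$9 s X{\left(-2,-3 \right)} = 9 \left(-49\right) 162 = \left(-441\right) 162 = -71442$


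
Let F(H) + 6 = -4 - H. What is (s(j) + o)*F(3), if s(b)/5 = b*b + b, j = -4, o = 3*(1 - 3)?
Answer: -702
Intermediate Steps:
F(H) = -10 - H (F(H) = -6 + (-4 - H) = -10 - H)
o = -6 (o = 3*(-2) = -6)
s(b) = 5*b + 5*b² (s(b) = 5*(b*b + b) = 5*(b² + b) = 5*(b + b²) = 5*b + 5*b²)
(s(j) + o)*F(3) = (5*(-4)*(1 - 4) - 6)*(-10 - 1*3) = (5*(-4)*(-3) - 6)*(-10 - 3) = (60 - 6)*(-13) = 54*(-13) = -702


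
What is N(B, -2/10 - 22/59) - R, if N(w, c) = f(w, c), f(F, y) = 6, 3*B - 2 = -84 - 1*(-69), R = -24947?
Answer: 24953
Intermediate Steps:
B = -13/3 (B = 2/3 + (-84 - 1*(-69))/3 = 2/3 + (-84 + 69)/3 = 2/3 + (1/3)*(-15) = 2/3 - 5 = -13/3 ≈ -4.3333)
N(w, c) = 6
N(B, -2/10 - 22/59) - R = 6 - 1*(-24947) = 6 + 24947 = 24953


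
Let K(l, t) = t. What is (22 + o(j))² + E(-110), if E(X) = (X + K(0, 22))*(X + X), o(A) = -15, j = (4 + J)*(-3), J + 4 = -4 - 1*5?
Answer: 19409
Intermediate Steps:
J = -13 (J = -4 + (-4 - 1*5) = -4 + (-4 - 5) = -4 - 9 = -13)
j = 27 (j = (4 - 13)*(-3) = -9*(-3) = 27)
E(X) = 2*X*(22 + X) (E(X) = (X + 22)*(X + X) = (22 + X)*(2*X) = 2*X*(22 + X))
(22 + o(j))² + E(-110) = (22 - 15)² + 2*(-110)*(22 - 110) = 7² + 2*(-110)*(-88) = 49 + 19360 = 19409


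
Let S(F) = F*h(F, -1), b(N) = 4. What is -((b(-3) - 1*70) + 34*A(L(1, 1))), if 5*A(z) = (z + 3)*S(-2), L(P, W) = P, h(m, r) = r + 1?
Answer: 66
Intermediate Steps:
h(m, r) = 1 + r
S(F) = 0 (S(F) = F*(1 - 1) = F*0 = 0)
A(z) = 0 (A(z) = ((z + 3)*0)/5 = ((3 + z)*0)/5 = (⅕)*0 = 0)
-((b(-3) - 1*70) + 34*A(L(1, 1))) = -((4 - 1*70) + 34*0) = -((4 - 70) + 0) = -(-66 + 0) = -1*(-66) = 66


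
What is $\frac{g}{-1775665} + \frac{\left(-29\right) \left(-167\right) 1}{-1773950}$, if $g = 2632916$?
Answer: $- \frac{935852176759}{629988185350} \approx -1.4855$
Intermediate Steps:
$\frac{g}{-1775665} + \frac{\left(-29\right) \left(-167\right) 1}{-1773950} = \frac{2632916}{-1775665} + \frac{\left(-29\right) \left(-167\right) 1}{-1773950} = 2632916 \left(- \frac{1}{1775665}\right) + 4843 \cdot 1 \left(- \frac{1}{1773950}\right) = - \frac{2632916}{1775665} + 4843 \left(- \frac{1}{1773950}\right) = - \frac{2632916}{1775665} - \frac{4843}{1773950} = - \frac{935852176759}{629988185350}$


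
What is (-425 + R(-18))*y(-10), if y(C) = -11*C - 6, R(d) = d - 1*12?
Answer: -47320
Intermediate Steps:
R(d) = -12 + d (R(d) = d - 12 = -12 + d)
y(C) = -6 - 11*C
(-425 + R(-18))*y(-10) = (-425 + (-12 - 18))*(-6 - 11*(-10)) = (-425 - 30)*(-6 + 110) = -455*104 = -47320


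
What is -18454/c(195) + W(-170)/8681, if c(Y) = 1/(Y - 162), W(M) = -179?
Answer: -5286572921/8681 ≈ -6.0898e+5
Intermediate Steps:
c(Y) = 1/(-162 + Y)
-18454/c(195) + W(-170)/8681 = -18454/(1/(-162 + 195)) - 179/8681 = -18454/(1/33) - 179*1/8681 = -18454/1/33 - 179/8681 = -18454*33 - 179/8681 = -608982 - 179/8681 = -5286572921/8681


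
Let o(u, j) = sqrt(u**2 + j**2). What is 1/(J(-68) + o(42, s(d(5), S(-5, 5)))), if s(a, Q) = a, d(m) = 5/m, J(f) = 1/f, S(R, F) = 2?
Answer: 68/8161359 + 4624*sqrt(1765)/8161359 ≈ 0.023811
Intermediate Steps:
o(u, j) = sqrt(j**2 + u**2)
1/(J(-68) + o(42, s(d(5), S(-5, 5)))) = 1/(1/(-68) + sqrt((5/5)**2 + 42**2)) = 1/(-1/68 + sqrt((5*(1/5))**2 + 1764)) = 1/(-1/68 + sqrt(1**2 + 1764)) = 1/(-1/68 + sqrt(1 + 1764)) = 1/(-1/68 + sqrt(1765))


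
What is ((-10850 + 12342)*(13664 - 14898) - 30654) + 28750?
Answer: -1843032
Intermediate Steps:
((-10850 + 12342)*(13664 - 14898) - 30654) + 28750 = (1492*(-1234) - 30654) + 28750 = (-1841128 - 30654) + 28750 = -1871782 + 28750 = -1843032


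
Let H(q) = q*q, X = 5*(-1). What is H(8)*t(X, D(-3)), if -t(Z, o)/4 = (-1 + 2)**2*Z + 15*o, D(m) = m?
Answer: 12800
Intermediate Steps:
X = -5
H(q) = q**2
t(Z, o) = -60*o - 4*Z (t(Z, o) = -4*((-1 + 2)**2*Z + 15*o) = -4*(1**2*Z + 15*o) = -4*(1*Z + 15*o) = -4*(Z + 15*o) = -60*o - 4*Z)
H(8)*t(X, D(-3)) = 8**2*(-60*(-3) - 4*(-5)) = 64*(180 + 20) = 64*200 = 12800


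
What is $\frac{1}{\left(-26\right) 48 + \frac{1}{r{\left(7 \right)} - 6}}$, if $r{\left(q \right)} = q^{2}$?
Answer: $- \frac{43}{53663} \approx -0.0008013$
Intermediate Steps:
$\frac{1}{\left(-26\right) 48 + \frac{1}{r{\left(7 \right)} - 6}} = \frac{1}{\left(-26\right) 48 + \frac{1}{7^{2} - 6}} = \frac{1}{-1248 + \frac{1}{49 - 6}} = \frac{1}{-1248 + \frac{1}{43}} = \frac{1}{- \frac{53663}{43}} = - \frac{43}{53663}$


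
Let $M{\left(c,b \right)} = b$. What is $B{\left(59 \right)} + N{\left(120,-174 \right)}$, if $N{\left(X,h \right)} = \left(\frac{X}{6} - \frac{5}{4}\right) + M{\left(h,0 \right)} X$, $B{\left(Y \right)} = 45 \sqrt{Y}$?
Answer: $\frac{75}{4} + 45 \sqrt{59} \approx 364.4$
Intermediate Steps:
$N{\left(X,h \right)} = - \frac{5}{4} + \frac{X}{6}$ ($N{\left(X,h \right)} = \left(\frac{X}{6} - \frac{5}{4}\right) + 0 X = \left(X \frac{1}{6} - \frac{5}{4}\right) + 0 = \left(\frac{X}{6} - \frac{5}{4}\right) + 0 = \left(- \frac{5}{4} + \frac{X}{6}\right) + 0 = - \frac{5}{4} + \frac{X}{6}$)
$B{\left(59 \right)} + N{\left(120,-174 \right)} = 45 \sqrt{59} + \left(- \frac{5}{4} + \frac{1}{6} \cdot 120\right) = 45 \sqrt{59} + \left(- \frac{5}{4} + 20\right) = 45 \sqrt{59} + \frac{75}{4} = \frac{75}{4} + 45 \sqrt{59}$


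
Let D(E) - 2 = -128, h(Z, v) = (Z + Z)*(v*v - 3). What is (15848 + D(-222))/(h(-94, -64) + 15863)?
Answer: -15722/753621 ≈ -0.020862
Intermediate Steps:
h(Z, v) = 2*Z*(-3 + v²) (h(Z, v) = (2*Z)*(v² - 3) = (2*Z)*(-3 + v²) = 2*Z*(-3 + v²))
D(E) = -126 (D(E) = 2 - 128 = -126)
(15848 + D(-222))/(h(-94, -64) + 15863) = (15848 - 126)/(2*(-94)*(-3 + (-64)²) + 15863) = 15722/(2*(-94)*(-3 + 4096) + 15863) = 15722/(2*(-94)*4093 + 15863) = 15722/(-769484 + 15863) = 15722/(-753621) = 15722*(-1/753621) = -15722/753621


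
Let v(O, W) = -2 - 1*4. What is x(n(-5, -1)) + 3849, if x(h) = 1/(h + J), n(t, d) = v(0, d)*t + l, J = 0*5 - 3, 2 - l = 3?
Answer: 100075/26 ≈ 3849.0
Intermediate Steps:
v(O, W) = -6 (v(O, W) = -2 - 4 = -6)
l = -1 (l = 2 - 1*3 = 2 - 3 = -1)
J = -3 (J = 0 - 3 = -3)
n(t, d) = -1 - 6*t (n(t, d) = -6*t - 1 = -1 - 6*t)
x(h) = 1/(-3 + h) (x(h) = 1/(h - 3) = 1/(-3 + h))
x(n(-5, -1)) + 3849 = 1/(-3 + (-1 - 6*(-5))) + 3849 = 1/(-3 + (-1 + 30)) + 3849 = 1/(-3 + 29) + 3849 = 1/26 + 3849 = 100075/26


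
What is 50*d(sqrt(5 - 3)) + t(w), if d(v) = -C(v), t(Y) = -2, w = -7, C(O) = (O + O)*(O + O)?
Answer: -402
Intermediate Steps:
C(O) = 4*O**2 (C(O) = (2*O)*(2*O) = 4*O**2)
d(v) = -4*v**2
50*d(sqrt(5 - 3)) + t(w) = 50*(-4*(sqrt(5 - 3))**2) - 2 = 50*(-4*(sqrt(2))**2) - 2 = 50*(-4*2) - 2 = 50*(-8) - 2 = -400 - 2 = -402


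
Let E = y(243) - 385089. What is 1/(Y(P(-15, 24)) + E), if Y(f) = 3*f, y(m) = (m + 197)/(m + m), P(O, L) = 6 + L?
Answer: -243/93554537 ≈ -2.5974e-6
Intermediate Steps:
y(m) = (197 + m)/(2*m) (y(m) = (197 + m)/((2*m)) = (197 + m)*(1/(2*m)) = (197 + m)/(2*m))
E = -93576407/243 (E = (½)*(197 + 243)/243 - 385089 = (½)*(1/243)*440 - 385089 = 220/243 - 385089 = -93576407/243 ≈ -3.8509e+5)
1/(Y(P(-15, 24)) + E) = 1/(3*(6 + 24) - 93576407/243) = 1/(3*30 - 93576407/243) = 1/(90 - 93576407/243) = 1/(-93554537/243) = -243/93554537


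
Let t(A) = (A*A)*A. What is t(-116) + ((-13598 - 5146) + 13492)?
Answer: -1566148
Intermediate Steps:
t(A) = A**3 (t(A) = A**2*A = A**3)
t(-116) + ((-13598 - 5146) + 13492) = (-116)**3 + ((-13598 - 5146) + 13492) = -1560896 + (-18744 + 13492) = -1560896 - 5252 = -1566148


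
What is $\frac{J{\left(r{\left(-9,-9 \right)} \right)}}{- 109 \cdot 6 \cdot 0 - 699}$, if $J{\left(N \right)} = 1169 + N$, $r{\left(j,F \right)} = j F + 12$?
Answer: $- \frac{1262}{699} \approx -1.8054$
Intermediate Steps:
$r{\left(j,F \right)} = 12 + F j$ ($r{\left(j,F \right)} = F j + 12 = 12 + F j$)
$\frac{J{\left(r{\left(-9,-9 \right)} \right)}}{- 109 \cdot 6 \cdot 0 - 699} = \frac{1169 + \left(12 - -81\right)}{- 109 \cdot 6 \cdot 0 - 699} = \frac{1169 + \left(12 + 81\right)}{\left(-109\right) 0 - 699} = \frac{1169 + 93}{0 - 699} = \frac{1262}{-699} = 1262 \left(- \frac{1}{699}\right) = - \frac{1262}{699}$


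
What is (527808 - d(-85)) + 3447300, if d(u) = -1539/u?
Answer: 337882641/85 ≈ 3.9751e+6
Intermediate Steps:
(527808 - d(-85)) + 3447300 = (527808 - (-1539)/(-85)) + 3447300 = (527808 - (-1539)*(-1)/85) + 3447300 = (527808 - 1*1539/85) + 3447300 = (527808 - 1539/85) + 3447300 = 44862141/85 + 3447300 = 337882641/85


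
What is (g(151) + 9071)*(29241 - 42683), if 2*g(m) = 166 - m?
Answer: -122033197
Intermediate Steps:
g(m) = 83 - m/2 (g(m) = (166 - m)/2 = 83 - m/2)
(g(151) + 9071)*(29241 - 42683) = ((83 - 1/2*151) + 9071)*(29241 - 42683) = ((83 - 151/2) + 9071)*(-13442) = (15/2 + 9071)*(-13442) = (18157/2)*(-13442) = -122033197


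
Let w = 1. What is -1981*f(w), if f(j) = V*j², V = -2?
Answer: 3962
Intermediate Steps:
f(j) = -2*j²
-1981*f(w) = -(-3962)*1² = -(-3962) = -1981*(-2) = 3962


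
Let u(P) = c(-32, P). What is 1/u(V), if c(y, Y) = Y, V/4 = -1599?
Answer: -1/6396 ≈ -0.00015635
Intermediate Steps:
V = -6396 (V = 4*(-1599) = -6396)
u(P) = P
1/u(V) = 1/(-6396) = -1/6396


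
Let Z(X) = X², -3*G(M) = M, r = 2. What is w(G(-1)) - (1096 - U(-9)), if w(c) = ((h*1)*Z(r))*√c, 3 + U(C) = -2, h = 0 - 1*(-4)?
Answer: -1101 + 16*√3/3 ≈ -1091.8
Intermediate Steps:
h = 4 (h = 0 + 4 = 4)
G(M) = -M/3
U(C) = -5 (U(C) = -3 - 2 = -5)
w(c) = 16*√c (w(c) = ((4*1)*2²)*√c = (4*4)*√c = 16*√c)
w(G(-1)) - (1096 - U(-9)) = 16*√(-⅓*(-1)) - (1096 - 1*(-5)) = 16*√(⅓) - (1096 + 5) = 16*(√3/3) - 1*1101 = 16*√3/3 - 1101 = -1101 + 16*√3/3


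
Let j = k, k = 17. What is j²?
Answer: 289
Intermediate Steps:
j = 17
j² = 17² = 289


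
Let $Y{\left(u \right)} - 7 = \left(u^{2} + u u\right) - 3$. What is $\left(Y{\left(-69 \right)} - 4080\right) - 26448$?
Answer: $-21002$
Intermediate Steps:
$Y{\left(u \right)} = 4 + 2 u^{2}$ ($Y{\left(u \right)} = 7 - \left(3 - u^{2} - u u\right) = 7 + \left(\left(u^{2} + u^{2}\right) - 3\right) = 7 + \left(2 u^{2} - 3\right) = 7 + \left(-3 + 2 u^{2}\right) = 4 + 2 u^{2}$)
$\left(Y{\left(-69 \right)} - 4080\right) - 26448 = \left(\left(4 + 2 \left(-69\right)^{2}\right) - 4080\right) - 26448 = \left(\left(4 + 2 \cdot 4761\right) - 4080\right) - 26448 = \left(\left(4 + 9522\right) - 4080\right) - 26448 = \left(9526 - 4080\right) - 26448 = 5446 - 26448 = -21002$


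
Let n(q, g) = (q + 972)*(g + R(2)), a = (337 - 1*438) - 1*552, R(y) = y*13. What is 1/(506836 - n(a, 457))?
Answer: 1/352759 ≈ 2.8348e-6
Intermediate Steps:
R(y) = 13*y
a = -653 (a = (337 - 438) - 552 = -101 - 552 = -653)
n(q, g) = (26 + g)*(972 + q) (n(q, g) = (q + 972)*(g + 13*2) = (972 + q)*(g + 26) = (972 + q)*(26 + g) = (26 + g)*(972 + q))
1/(506836 - n(a, 457)) = 1/(506836 - (25272 + 26*(-653) + 972*457 + 457*(-653))) = 1/(506836 - (25272 - 16978 + 444204 - 298421)) = 1/(506836 - 1*154077) = 1/(506836 - 154077) = 1/352759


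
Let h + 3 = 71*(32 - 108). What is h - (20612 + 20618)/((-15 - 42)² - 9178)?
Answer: -4567063/847 ≈ -5392.0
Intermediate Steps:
h = -5399 (h = -3 + 71*(32 - 108) = -3 + 71*(-76) = -3 - 5396 = -5399)
h - (20612 + 20618)/((-15 - 42)² - 9178) = -5399 - (20612 + 20618)/((-15 - 42)² - 9178) = -5399 - 41230/((-57)² - 9178) = -5399 - 41230/(3249 - 9178) = -5399 - 41230/(-5929) = -5399 - 41230*(-1)/5929 = -5399 - 1*(-5890/847) = -5399 + 5890/847 = -4567063/847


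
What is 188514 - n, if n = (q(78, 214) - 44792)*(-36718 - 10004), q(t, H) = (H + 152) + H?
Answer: -2065484550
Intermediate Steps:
q(t, H) = 152 + 2*H (q(t, H) = (152 + H) + H = 152 + 2*H)
n = 2065673064 (n = ((152 + 2*214) - 44792)*(-36718 - 10004) = ((152 + 428) - 44792)*(-46722) = (580 - 44792)*(-46722) = -44212*(-46722) = 2065673064)
188514 - n = 188514 - 1*2065673064 = 188514 - 2065673064 = -2065484550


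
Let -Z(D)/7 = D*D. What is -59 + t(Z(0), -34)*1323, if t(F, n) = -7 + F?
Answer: -9320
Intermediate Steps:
Z(D) = -7*D² (Z(D) = -7*D*D = -7*D²)
-59 + t(Z(0), -34)*1323 = -59 + (-7 - 7*0²)*1323 = -59 + (-7 - 7*0)*1323 = -59 + (-7 + 0)*1323 = -59 - 7*1323 = -59 - 9261 = -9320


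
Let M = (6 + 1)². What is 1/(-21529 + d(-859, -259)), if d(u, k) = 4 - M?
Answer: -1/21574 ≈ -4.6352e-5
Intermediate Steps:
M = 49 (M = 7² = 49)
d(u, k) = -45 (d(u, k) = 4 - 1*49 = 4 - 49 = -45)
1/(-21529 + d(-859, -259)) = 1/(-21529 - 45) = 1/(-21574) = -1/21574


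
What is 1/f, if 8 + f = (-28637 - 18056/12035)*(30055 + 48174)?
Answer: -12035/26962747610659 ≈ -4.4636e-10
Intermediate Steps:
f = -26962747610659/12035 (f = -8 + (-28637 - 18056/12035)*(30055 + 48174) = -8 + (-28637 - 18056*1/12035)*78229 = -8 + (-28637 - 18056/12035)*78229 = -8 - 344664351/12035*78229 = -8 - 26962747514379/12035 = -26962747610659/12035 ≈ -2.2404e+9)
1/f = 1/(-26962747610659/12035) = -12035/26962747610659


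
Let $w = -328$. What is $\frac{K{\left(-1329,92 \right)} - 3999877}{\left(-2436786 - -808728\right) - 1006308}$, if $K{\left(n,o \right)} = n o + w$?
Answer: $\frac{4122473}{2634366} \approx 1.5649$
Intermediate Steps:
$K{\left(n,o \right)} = -328 + n o$ ($K{\left(n,o \right)} = n o - 328 = -328 + n o$)
$\frac{K{\left(-1329,92 \right)} - 3999877}{\left(-2436786 - -808728\right) - 1006308} = \frac{\left(-328 - 122268\right) - 3999877}{\left(-2436786 - -808728\right) - 1006308} = \frac{\left(-328 - 122268\right) - 3999877}{\left(-2436786 + 808728\right) - 1006308} = \frac{-122596 - 3999877}{-1628058 - 1006308} = - \frac{4122473}{-2634366} = \left(-4122473\right) \left(- \frac{1}{2634366}\right) = \frac{4122473}{2634366}$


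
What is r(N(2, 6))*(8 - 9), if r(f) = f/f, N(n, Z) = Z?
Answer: -1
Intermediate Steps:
r(f) = 1
r(N(2, 6))*(8 - 9) = 1*(8 - 9) = 1*(-1) = -1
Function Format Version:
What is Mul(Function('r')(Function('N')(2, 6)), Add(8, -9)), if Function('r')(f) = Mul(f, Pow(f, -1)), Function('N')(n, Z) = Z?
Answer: -1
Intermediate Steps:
Function('r')(f) = 1
Mul(Function('r')(Function('N')(2, 6)), Add(8, -9)) = Mul(1, Add(8, -9)) = Mul(1, -1) = -1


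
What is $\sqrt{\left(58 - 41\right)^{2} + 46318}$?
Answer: $\sqrt{46607} \approx 215.89$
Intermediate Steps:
$\sqrt{\left(58 - 41\right)^{2} + 46318} = \sqrt{17^{2} + 46318} = \sqrt{289 + 46318} = \sqrt{46607}$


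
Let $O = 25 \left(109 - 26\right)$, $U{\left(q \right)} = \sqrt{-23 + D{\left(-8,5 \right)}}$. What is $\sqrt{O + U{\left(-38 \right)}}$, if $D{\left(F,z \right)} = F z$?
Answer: $\sqrt{2075 + 3 i \sqrt{7}} \approx 45.552 + 0.08712 i$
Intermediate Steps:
$U{\left(q \right)} = 3 i \sqrt{7}$ ($U{\left(q \right)} = \sqrt{-23 - 40} = \sqrt{-63} = 3 i \sqrt{7}$)
$O = 2075$ ($O = 25 \cdot 83 = 2075$)
$\sqrt{O + U{\left(-38 \right)}} = \sqrt{2075 + 3 i \sqrt{7}}$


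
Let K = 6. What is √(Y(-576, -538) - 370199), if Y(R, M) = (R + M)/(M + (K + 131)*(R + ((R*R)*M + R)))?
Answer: I*√55344758180101059329773606/12227020109 ≈ 608.44*I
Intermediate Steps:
Y(R, M) = (M + R)/(M + 274*R + 137*M*R²) (Y(R, M) = (R + M)/(M + (6 + 131)*(R + ((R*R)*M + R))) = (M + R)/(M + 137*(R + (R²*M + R))) = (M + R)/(M + 137*(R + (M*R² + R))) = (M + R)/(M + 137*(R + (R + M*R²))) = (M + R)/(M + 137*(2*R + M*R²)) = (M + R)/(M + (274*R + 137*M*R²)) = (M + R)/(M + 274*R + 137*M*R²))
√(Y(-576, -538) - 370199) = √((-538 - 576)/(-538 + 274*(-576) + 137*(-538)*(-576)²) - 370199) = √(-1114/(-538 - 157824 + 137*(-538)*331776) - 370199) = √(-1114/(-538 - 157824 - 24453881856) - 370199) = √(-1114/(-24454040218) - 370199) = √(-1/24454040218*(-1114) - 370199) = √(557/12227020109 - 370199) = √(-4526430617331134/12227020109) = I*√55344758180101059329773606/12227020109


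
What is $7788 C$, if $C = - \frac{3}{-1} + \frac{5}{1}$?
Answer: $62304$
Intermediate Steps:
$C = 8$ ($C = \left(-3\right) \left(-1\right) + 5 \cdot 1 = 3 + 5 = 8$)
$7788 C = 7788 \cdot 8 = 62304$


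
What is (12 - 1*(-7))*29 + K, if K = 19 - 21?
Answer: 549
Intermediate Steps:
K = -2
(12 - 1*(-7))*29 + K = (12 - 1*(-7))*29 - 2 = (12 + 7)*29 - 2 = 19*29 - 2 = 551 - 2 = 549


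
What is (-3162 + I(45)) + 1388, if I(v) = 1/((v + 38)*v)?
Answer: -6625889/3735 ≈ -1774.0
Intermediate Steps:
I(v) = 1/(v*(38 + v)) (I(v) = 1/((38 + v)*v) = 1/(v*(38 + v)))
(-3162 + I(45)) + 1388 = (-3162 + 1/(45*(38 + 45))) + 1388 = (-3162 + (1/45)/83) + 1388 = (-3162 + (1/45)*(1/83)) + 1388 = (-3162 + 1/3735) + 1388 = -11810069/3735 + 1388 = -6625889/3735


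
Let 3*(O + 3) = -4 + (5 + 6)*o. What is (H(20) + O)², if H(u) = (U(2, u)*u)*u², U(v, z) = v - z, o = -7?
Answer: 20744640900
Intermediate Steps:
H(u) = u³*(2 - u) (H(u) = ((2 - u)*u)*u² = (u*(2 - u))*u² = u³*(2 - u))
O = -30 (O = -3 + (-4 + (5 + 6)*(-7))/3 = -3 + (-4 + 11*(-7))/3 = -3 + (-4 - 77)/3 = -3 + (⅓)*(-81) = -3 - 27 = -30)
(H(20) + O)² = (20³*(2 - 1*20) - 30)² = (8000*(2 - 20) - 30)² = (8000*(-18) - 30)² = (-144000 - 30)² = (-144030)² = 20744640900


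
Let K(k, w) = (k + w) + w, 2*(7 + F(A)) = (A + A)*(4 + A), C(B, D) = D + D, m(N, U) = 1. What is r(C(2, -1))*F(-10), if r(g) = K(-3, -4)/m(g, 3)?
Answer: -583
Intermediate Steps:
C(B, D) = 2*D
F(A) = -7 + A*(4 + A) (F(A) = -7 + ((A + A)*(4 + A))/2 = -7 + ((2*A)*(4 + A))/2 = -7 + (2*A*(4 + A))/2 = -7 + A*(4 + A))
K(k, w) = k + 2*w
r(g) = -11 (r(g) = (-3 + 2*(-4))/1 = (-3 - 8)*1 = -11*1 = -11)
r(C(2, -1))*F(-10) = -11*(-7 + (-10)**2 + 4*(-10)) = -11*(-7 + 100 - 40) = -11*53 = -583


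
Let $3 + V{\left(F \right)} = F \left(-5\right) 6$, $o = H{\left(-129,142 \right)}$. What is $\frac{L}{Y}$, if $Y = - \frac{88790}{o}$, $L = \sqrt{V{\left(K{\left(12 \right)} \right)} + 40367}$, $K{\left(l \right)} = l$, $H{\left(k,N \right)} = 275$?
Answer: $- \frac{55 \sqrt{10001}}{8879} \approx -0.61947$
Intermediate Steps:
$o = 275$
$V{\left(F \right)} = -3 - 30 F$ ($V{\left(F \right)} = -3 + F \left(-5\right) 6 = -3 + - 5 F 6 = -3 - 30 F$)
$L = 2 \sqrt{10001}$ ($L = \sqrt{\left(-3 - 360\right) + 40367} = \sqrt{-363 + 40367} = \sqrt{40004} = 2 \sqrt{10001} \approx 200.01$)
$Y = - \frac{17758}{55}$ ($Y = - \frac{88790}{275} = \left(-88790\right) \frac{1}{275} = - \frac{17758}{55} \approx -322.87$)
$\frac{L}{Y} = \frac{2 \sqrt{10001}}{- \frac{17758}{55}} = 2 \sqrt{10001} \left(- \frac{55}{17758}\right) = - \frac{55 \sqrt{10001}}{8879}$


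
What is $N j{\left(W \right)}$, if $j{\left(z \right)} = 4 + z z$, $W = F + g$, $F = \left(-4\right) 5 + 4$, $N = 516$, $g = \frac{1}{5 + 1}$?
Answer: $\frac{394267}{3} \approx 1.3142 \cdot 10^{5}$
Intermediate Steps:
$g = \frac{1}{6} \approx 0.16667$
$F = -16$ ($F = -20 + 4 = -16$)
$W = - \frac{95}{6}$ ($W = -16 + \frac{1}{6} = - \frac{95}{6} \approx -15.833$)
$j{\left(z \right)} = 4 + z^{2}$
$N j{\left(W \right)} = 516 \left(4 + \left(- \frac{95}{6}\right)^{2}\right) = 516 \left(4 + \frac{9025}{36}\right) = 516 \cdot \frac{9169}{36} = \frac{394267}{3}$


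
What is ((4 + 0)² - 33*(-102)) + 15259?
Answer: 18641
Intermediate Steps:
((4 + 0)² - 33*(-102)) + 15259 = (4² + 3366) + 15259 = (16 + 3366) + 15259 = 3382 + 15259 = 18641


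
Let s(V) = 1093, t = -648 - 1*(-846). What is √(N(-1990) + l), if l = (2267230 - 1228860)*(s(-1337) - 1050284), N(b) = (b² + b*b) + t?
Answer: 4*I*√68090033642 ≈ 1.0438e+6*I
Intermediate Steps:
t = 198 (t = -648 + 846 = 198)
N(b) = 198 + 2*b² (N(b) = (b² + b*b) + 198 = (b² + b²) + 198 = 2*b² + 198 = 198 + 2*b²)
l = -1089448458670 (l = (2267230 - 1228860)*(1093 - 1050284) = 1038370*(-1049191) = -1089448458670)
√(N(-1990) + l) = √((198 + 2*(-1990)²) - 1089448458670) = √((198 + 2*3960100) - 1089448458670) = √((198 + 7920200) - 1089448458670) = √(7920398 - 1089448458670) = √(-1089440538272) = 4*I*√68090033642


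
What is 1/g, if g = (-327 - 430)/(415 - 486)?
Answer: 71/757 ≈ 0.093791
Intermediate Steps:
g = 757/71 (g = -757/(-71) = -757*(-1/71) = 757/71 ≈ 10.662)
1/g = 1/(757/71) = 71/757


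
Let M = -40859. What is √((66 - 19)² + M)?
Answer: 5*I*√1546 ≈ 196.6*I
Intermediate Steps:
√((66 - 19)² + M) = √((66 - 19)² - 40859) = √(47² - 40859) = √(2209 - 40859) = √(-38650) = 5*I*√1546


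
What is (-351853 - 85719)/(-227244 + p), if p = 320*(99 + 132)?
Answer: 109393/38331 ≈ 2.8539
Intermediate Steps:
p = 73920 (p = 320*231 = 73920)
(-351853 - 85719)/(-227244 + p) = (-351853 - 85719)/(-227244 + 73920) = -437572/(-153324) = -437572*(-1/153324) = 109393/38331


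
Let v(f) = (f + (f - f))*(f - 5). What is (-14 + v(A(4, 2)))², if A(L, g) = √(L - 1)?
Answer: 196 + 110*√3 ≈ 386.53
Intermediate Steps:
A(L, g) = √(-1 + L)
v(f) = f*(-5 + f) (v(f) = (f + 0)*(-5 + f) = f*(-5 + f))
(-14 + v(A(4, 2)))² = (-14 + √(-1 + 4)*(-5 + √(-1 + 4)))² = (-14 + √3*(-5 + √3))²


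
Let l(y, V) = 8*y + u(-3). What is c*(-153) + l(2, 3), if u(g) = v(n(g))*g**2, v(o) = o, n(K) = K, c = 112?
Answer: -17147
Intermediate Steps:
u(g) = g**3 (u(g) = g*g**2 = g**3)
l(y, V) = -27 + 8*y (l(y, V) = 8*y + (-3)**3 = 8*y - 27 = -27 + 8*y)
c*(-153) + l(2, 3) = 112*(-153) + (-27 + 8*2) = -17136 + (-27 + 16) = -17136 - 11 = -17147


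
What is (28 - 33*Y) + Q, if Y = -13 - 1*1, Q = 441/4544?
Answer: 2227001/4544 ≈ 490.10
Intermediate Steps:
Q = 441/4544 (Q = 441*(1/4544) = 441/4544 ≈ 0.097051)
Y = -14 (Y = -13 - 1 = -14)
(28 - 33*Y) + Q = (28 - 33*(-14)) + 441/4544 = (28 + 462) + 441/4544 = 490 + 441/4544 = 2227001/4544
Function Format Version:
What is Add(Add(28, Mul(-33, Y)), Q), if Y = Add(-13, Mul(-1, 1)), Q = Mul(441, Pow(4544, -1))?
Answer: Rational(2227001, 4544) ≈ 490.10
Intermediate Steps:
Q = Rational(441, 4544) (Q = Mul(441, Rational(1, 4544)) = Rational(441, 4544) ≈ 0.097051)
Y = -14 (Y = Add(-13, -1) = -14)
Add(Add(28, Mul(-33, Y)), Q) = Add(Add(28, Mul(-33, -14)), Rational(441, 4544)) = Add(Add(28, 462), Rational(441, 4544)) = Add(490, Rational(441, 4544)) = Rational(2227001, 4544)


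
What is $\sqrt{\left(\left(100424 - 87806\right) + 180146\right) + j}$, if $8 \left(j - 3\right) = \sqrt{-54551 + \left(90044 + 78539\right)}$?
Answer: $\frac{\sqrt{771068 + 2 \sqrt{7127}}}{2} \approx 439.1$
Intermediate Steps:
$j = 3 + \frac{\sqrt{7127}}{2}$ ($j = 3 + \frac{\sqrt{-54551 + \left(90044 + 78539\right)}}{8} = 3 + \frac{\sqrt{-54551 + 168583}}{8} = 3 + \frac{\sqrt{114032}}{8} = 3 + \frac{4 \sqrt{7127}}{8} = 3 + \frac{\sqrt{7127}}{2} \approx 45.211$)
$\sqrt{\left(\left(100424 - 87806\right) + 180146\right) + j} = \sqrt{\left(\left(100424 - 87806\right) + 180146\right) + \left(3 + \frac{\sqrt{7127}}{2}\right)} = \sqrt{\left(12618 + 180146\right) + \left(3 + \frac{\sqrt{7127}}{2}\right)} = \sqrt{192764 + \left(3 + \frac{\sqrt{7127}}{2}\right)} = \sqrt{192767 + \frac{\sqrt{7127}}{2}}$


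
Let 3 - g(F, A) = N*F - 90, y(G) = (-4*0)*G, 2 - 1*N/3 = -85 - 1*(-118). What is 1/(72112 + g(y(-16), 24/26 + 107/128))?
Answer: 1/72205 ≈ 1.3849e-5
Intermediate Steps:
N = -93 (N = 6 - 3*(-85 - 1*(-118)) = 6 - 3*(-85 + 118) = 6 - 3*33 = 6 - 99 = -93)
y(G) = 0 (y(G) = 0*G = 0)
g(F, A) = 93 + 93*F (g(F, A) = 3 - (-93*F - 90) = 3 - (-90 - 93*F) = 3 + (90 + 93*F) = 93 + 93*F)
1/(72112 + g(y(-16), 24/26 + 107/128)) = 1/(72112 + (93 + 93*0)) = 1/(72112 + (93 + 0)) = 1/(72112 + 93) = 1/72205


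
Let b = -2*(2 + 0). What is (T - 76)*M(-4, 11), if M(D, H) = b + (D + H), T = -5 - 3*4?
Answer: -279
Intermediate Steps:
T = -17 (T = -5 - 12 = -17)
b = -4 (b = -2*2 = -4)
M(D, H) = -4 + D + H (M(D, H) = -4 + (D + H) = -4 + D + H)
(T - 76)*M(-4, 11) = (-17 - 76)*(-4 - 4 + 11) = -93*3 = -279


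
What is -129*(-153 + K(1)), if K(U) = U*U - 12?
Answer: 21156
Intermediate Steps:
K(U) = -12 + U² (K(U) = U² - 12 = -12 + U²)
-129*(-153 + K(1)) = -129*(-153 + (-12 + 1²)) = -129*(-153 + (-12 + 1)) = -129*(-153 - 11) = -129*(-164) = 21156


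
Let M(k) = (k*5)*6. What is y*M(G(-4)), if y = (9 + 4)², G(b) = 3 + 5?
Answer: 40560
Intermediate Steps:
G(b) = 8
M(k) = 30*k (M(k) = (5*k)*6 = 30*k)
y = 169 (y = 13² = 169)
y*M(G(-4)) = 169*(30*8) = 169*240 = 40560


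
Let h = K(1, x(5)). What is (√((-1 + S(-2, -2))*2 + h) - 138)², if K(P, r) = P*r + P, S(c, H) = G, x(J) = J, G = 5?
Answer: (138 - √14)² ≈ 18025.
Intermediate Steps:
S(c, H) = 5
K(P, r) = P + P*r
h = 6 (h = 1*(1 + 5) = 1*6 = 6)
(√((-1 + S(-2, -2))*2 + h) - 138)² = (√((-1 + 5)*2 + 6) - 138)² = (√(4*2 + 6) - 138)² = (√(8 + 6) - 138)² = (√14 - 138)² = (-138 + √14)²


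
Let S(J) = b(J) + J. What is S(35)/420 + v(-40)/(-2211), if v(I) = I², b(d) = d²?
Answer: 5033/2211 ≈ 2.2763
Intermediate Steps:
S(J) = J + J² (S(J) = J² + J = J + J²)
S(35)/420 + v(-40)/(-2211) = (35*(1 + 35))/420 + (-40)²/(-2211) = (35*36)*(1/420) + 1600*(-1/2211) = 1260*(1/420) - 1600/2211 = 3 - 1600/2211 = 5033/2211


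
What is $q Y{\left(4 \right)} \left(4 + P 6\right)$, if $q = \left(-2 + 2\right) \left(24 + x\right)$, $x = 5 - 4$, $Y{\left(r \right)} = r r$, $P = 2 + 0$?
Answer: $0$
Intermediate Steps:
$P = 2$
$Y{\left(r \right)} = r^{2}$
$x = 1$
$q = 0$ ($q = \left(-2 + 2\right) \left(24 + 1\right) = 0 \cdot 25 = 0$)
$q Y{\left(4 \right)} \left(4 + P 6\right) = 0 \cdot 4^{2} \left(4 + 2 \cdot 6\right) = 0 \cdot 16 \left(4 + 12\right) = 0 \cdot 16 = 0$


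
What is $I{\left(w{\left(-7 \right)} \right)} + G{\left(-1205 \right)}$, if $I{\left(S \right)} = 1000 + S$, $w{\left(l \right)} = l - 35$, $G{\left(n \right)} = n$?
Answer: $-247$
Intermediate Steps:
$w{\left(l \right)} = -35 + l$
$I{\left(w{\left(-7 \right)} \right)} + G{\left(-1205 \right)} = \left(1000 - 42\right) - 1205 = 958 - 1205 = -247$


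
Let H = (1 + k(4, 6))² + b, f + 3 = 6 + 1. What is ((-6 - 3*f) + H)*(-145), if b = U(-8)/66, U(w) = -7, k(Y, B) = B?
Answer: -295655/66 ≈ -4479.6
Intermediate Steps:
f = 4 (f = -3 + (6 + 1) = -3 + 7 = 4)
b = -7/66 ≈ -0.10606
H = 3227/66 (H = (1 + 6)² - 7/66 = 7² - 7/66 = 49 - 7/66 = 3227/66 ≈ 48.894)
((-6 - 3*f) + H)*(-145) = ((-6 - 3*4) + 3227/66)*(-145) = ((-6 - 12) + 3227/66)*(-145) = (-18 + 3227/66)*(-145) = (2039/66)*(-145) = -295655/66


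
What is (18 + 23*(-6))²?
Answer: 14400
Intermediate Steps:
(18 + 23*(-6))² = (18 - 138)² = (-120)² = 14400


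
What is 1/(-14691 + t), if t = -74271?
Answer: -1/88962 ≈ -1.1241e-5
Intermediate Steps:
1/(-14691 + t) = 1/(-14691 - 74271) = 1/(-88962) = -1/88962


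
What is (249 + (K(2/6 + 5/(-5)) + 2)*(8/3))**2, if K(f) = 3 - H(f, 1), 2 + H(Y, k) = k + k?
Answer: 619369/9 ≈ 68819.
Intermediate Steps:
H(Y, k) = -2 + 2*k (H(Y, k) = -2 + (k + k) = -2 + 2*k)
K(f) = 3 (K(f) = 3 - (-2 + 2*1) = 3 - (-2 + 2) = 3 - 1*0 = 3 + 0 = 3)
(249 + (K(2/6 + 5/(-5)) + 2)*(8/3))**2 = (249 + (3 + 2)*(8/3))**2 = (249 + 5*(8*(1/3)))**2 = (249 + 5*(8/3))**2 = (249 + 40/3)**2 = (787/3)**2 = 619369/9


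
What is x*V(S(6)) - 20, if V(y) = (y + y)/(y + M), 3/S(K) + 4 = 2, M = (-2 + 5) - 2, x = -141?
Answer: -866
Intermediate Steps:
M = 1 (M = 3 - 2 = 1)
S(K) = -3/2 (S(K) = 3/(-4 + 2) = 3/(-2) = 3*(-½) = -3/2)
V(y) = 2*y/(1 + y) (V(y) = (y + y)/(y + 1) = (2*y)/(1 + y) = 2*y/(1 + y))
x*V(S(6)) - 20 = -282*(-3)/(2*(1 - 3/2)) - 20 = -282*(-3)/(2*(-½)) - 20 = -282*(-3)*(-2)/2 - 20 = -141*6 - 20 = -846 - 20 = -866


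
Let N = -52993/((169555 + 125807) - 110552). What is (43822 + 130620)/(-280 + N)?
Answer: -32238626020/51799793 ≈ -622.37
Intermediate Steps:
N = -52993/184810 (N = -52993/(295362 - 110552) = -52993/184810 ≈ -0.28674)
(43822 + 130620)/(-280 + N) = (43822 + 130620)/(-280 - 52993/184810) = 174442/(-51799793/184810) = 174442*(-184810/51799793) = -32238626020/51799793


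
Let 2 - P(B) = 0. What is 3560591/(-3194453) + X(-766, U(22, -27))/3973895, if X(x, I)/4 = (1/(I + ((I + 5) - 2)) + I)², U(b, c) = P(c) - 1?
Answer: -353734909297393/317360520110875 ≈ -1.1146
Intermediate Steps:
P(B) = 2 (P(B) = 2 - 1*0 = 2 + 0 = 2)
U(b, c) = 1 (U(b, c) = 2 - 1 = 1)
X(x, I) = 4*(I + 1/(3 + 2*I))² (X(x, I) = 4*(1/(I + ((I + 5) - 2)) + I)² = 4*(1/(I + ((5 + I) - 2)) + I)² = 4*(1/(I + (3 + I)) + I)² = 4*(1/(3 + 2*I) + I)² = 4*(I + 1/(3 + 2*I))²)
3560591/(-3194453) + X(-766, U(22, -27))/3973895 = 3560591/(-3194453) + (4*(1 + 2*1² + 3*1)²/(3 + 2*1)²)/3973895 = 3560591*(-1/3194453) + (4*(1 + 2*1 + 3)²/(3 + 2)²)*(1/3973895) = -3560591/3194453 + (4*(1 + 2 + 3)²/5²)*(1/3973895) = -3560591/3194453 + (4*(1/25)*6²)*(1/3973895) = -3560591/3194453 + (4*(1/25)*36)*(1/3973895) = -3560591/3194453 + (144/25)*(1/3973895) = -3560591/3194453 + 144/99347375 = -353734909297393/317360520110875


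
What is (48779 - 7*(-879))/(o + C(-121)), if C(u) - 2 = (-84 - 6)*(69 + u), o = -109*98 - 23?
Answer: -54932/6023 ≈ -9.1204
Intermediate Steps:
o = -10705 (o = -10682 - 23 = -10705)
C(u) = -6208 - 90*u (C(u) = 2 + (-84 - 6)*(69 + u) = 2 - 90*(69 + u) = 2 + (-6210 - 90*u) = -6208 - 90*u)
(48779 - 7*(-879))/(o + C(-121)) = (48779 - 7*(-879))/(-10705 + (-6208 - 90*(-121))) = (48779 + 6153)/(-10705 + (-6208 + 10890)) = 54932/(-10705 + 4682) = 54932/(-6023) = 54932*(-1/6023) = -54932/6023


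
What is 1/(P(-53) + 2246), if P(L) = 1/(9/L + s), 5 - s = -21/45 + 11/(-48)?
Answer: 70291/157886306 ≈ 0.00044520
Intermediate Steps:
s = 1367/240 (s = 5 - (-21/45 + 11/(-48)) = 5 - (-21*1/45 + 11*(-1/48)) = 5 - (-7/15 - 11/48) = 5 - 1*(-167/240) = 5 + 167/240 = 1367/240 ≈ 5.6958)
P(L) = 1/(1367/240 + 9/L) (P(L) = 1/(9/L + 1367/240) = 1/(1367/240 + 9/L))
1/(P(-53) + 2246) = 1/(240*(-53)/(2160 + 1367*(-53)) + 2246) = 1/(240*(-53)/(2160 - 72451) + 2246) = 1/(240*(-53)/(-70291) + 2246) = 1/(240*(-53)*(-1/70291) + 2246) = 1/(12720/70291 + 2246) = 1/(157886306/70291) = 70291/157886306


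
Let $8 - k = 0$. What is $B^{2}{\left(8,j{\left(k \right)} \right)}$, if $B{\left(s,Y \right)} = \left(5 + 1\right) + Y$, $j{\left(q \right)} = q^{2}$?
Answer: $4900$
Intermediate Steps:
$k = 8$ ($k = 8 - 0 = 8 + 0 = 8$)
$B{\left(s,Y \right)} = 6 + Y$
$B^{2}{\left(8,j{\left(k \right)} \right)} = \left(6 + 8^{2}\right)^{2} = \left(6 + 64\right)^{2} = 70^{2} = 4900$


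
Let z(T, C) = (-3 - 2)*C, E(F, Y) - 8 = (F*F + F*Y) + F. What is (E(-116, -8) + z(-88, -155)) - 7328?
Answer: 7723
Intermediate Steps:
E(F, Y) = 8 + F + F² + F*Y (E(F, Y) = 8 + ((F*F + F*Y) + F) = 8 + ((F² + F*Y) + F) = 8 + (F + F² + F*Y) = 8 + F + F² + F*Y)
z(T, C) = -5*C
(E(-116, -8) + z(-88, -155)) - 7328 = ((8 - 116 + (-116)² - 116*(-8)) - 5*(-155)) - 7328 = ((8 - 116 + 13456 + 928) + 775) - 7328 = (14276 + 775) - 7328 = 15051 - 7328 = 7723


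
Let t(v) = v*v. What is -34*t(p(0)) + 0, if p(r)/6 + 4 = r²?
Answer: -19584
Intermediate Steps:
p(r) = -24 + 6*r²
t(v) = v²
-34*t(p(0)) + 0 = -34*(-24 + 6*0²)² + 0 = -34*(-24 + 6*0)² + 0 = -34*(-24 + 0)² + 0 = -34*(-24)² + 0 = -34*576 + 0 = -19584 + 0 = -19584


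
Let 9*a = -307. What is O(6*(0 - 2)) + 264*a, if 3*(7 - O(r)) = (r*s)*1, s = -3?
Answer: -27031/3 ≈ -9010.3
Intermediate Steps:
a = -307/9 (a = (1/9)*(-307) = -307/9 ≈ -34.111)
O(r) = 7 + r (O(r) = 7 - r*(-3)/3 = 7 - (-3*r)/3 = 7 - (-1)*r = 7 + r)
O(6*(0 - 2)) + 264*a = (7 + 6*(0 - 2)) + 264*(-307/9) = (7 + 6*(-2)) - 27016/3 = (7 - 12) - 27016/3 = -5 - 27016/3 = -27031/3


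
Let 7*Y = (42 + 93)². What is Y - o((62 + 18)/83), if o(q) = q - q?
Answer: 18225/7 ≈ 2603.6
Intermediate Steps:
Y = 18225/7 (Y = (42 + 93)²/7 = (⅐)*135² = (⅐)*18225 = 18225/7 ≈ 2603.6)
o(q) = 0
Y - o((62 + 18)/83) = 18225/7 - 1*0 = 18225/7 + 0 = 18225/7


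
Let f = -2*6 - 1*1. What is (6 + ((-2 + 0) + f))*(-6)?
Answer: 54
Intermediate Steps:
f = -13 (f = -12 - 1 = -13)
(6 + ((-2 + 0) + f))*(-6) = (6 + ((-2 + 0) - 13))*(-6) = (6 + (-2 - 13))*(-6) = (6 - 15)*(-6) = -9*(-6) = 54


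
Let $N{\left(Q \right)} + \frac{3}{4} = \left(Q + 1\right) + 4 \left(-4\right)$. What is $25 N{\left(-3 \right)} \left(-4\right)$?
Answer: $1875$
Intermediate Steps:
$N{\left(Q \right)} = - \frac{63}{4} + Q$ ($N{\left(Q \right)} = - \frac{3}{4} + \left(\left(Q + 1\right) + 4 \left(-4\right)\right) = - \frac{3}{4} + \left(\left(1 + Q\right) - 16\right) = - \frac{3}{4} + \left(-15 + Q\right) = - \frac{63}{4} + Q$)
$25 N{\left(-3 \right)} \left(-4\right) = 25 \left(- \frac{63}{4} - 3\right) \left(-4\right) = 25 \left(- \frac{75}{4}\right) \left(-4\right) = \left(- \frac{1875}{4}\right) \left(-4\right) = 1875$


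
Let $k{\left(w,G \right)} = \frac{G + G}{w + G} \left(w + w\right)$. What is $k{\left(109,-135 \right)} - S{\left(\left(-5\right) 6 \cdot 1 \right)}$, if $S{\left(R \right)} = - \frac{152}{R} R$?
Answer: $\frac{31406}{13} \approx 2415.8$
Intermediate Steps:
$k{\left(w,G \right)} = \frac{4 G w}{G + w}$ ($k{\left(w,G \right)} = \frac{2 G}{G + w} 2 w = \frac{4 G w}{G + w}$)
$S{\left(R \right)} = -152$
$k{\left(109,-135 \right)} - S{\left(\left(-5\right) 6 \cdot 1 \right)} = 4 \left(-135\right) 109 \frac{1}{-135 + 109} - -152 = 4 \left(-135\right) 109 \frac{1}{-26} + 152 = 4 \left(-135\right) 109 \left(- \frac{1}{26}\right) + 152 = \frac{29430}{13} + 152 = \frac{31406}{13}$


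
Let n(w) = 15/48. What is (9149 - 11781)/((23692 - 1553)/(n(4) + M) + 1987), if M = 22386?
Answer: -942732392/712059871 ≈ -1.3240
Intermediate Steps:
n(w) = 5/16 (n(w) = 15*(1/48) = 5/16)
(9149 - 11781)/((23692 - 1553)/(n(4) + M) + 1987) = (9149 - 11781)/((23692 - 1553)/(5/16 + 22386) + 1987) = -2632/(22139/(358181/16) + 1987) = -2632/(22139*(16/358181) + 1987) = -2632/(354224/358181 + 1987) = -2632/712059871/358181 = -2632*358181/712059871 = -942732392/712059871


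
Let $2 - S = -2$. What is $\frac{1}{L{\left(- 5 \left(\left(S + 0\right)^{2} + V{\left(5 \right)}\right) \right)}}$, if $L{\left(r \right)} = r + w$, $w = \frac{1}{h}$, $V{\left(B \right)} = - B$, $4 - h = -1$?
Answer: $- \frac{5}{274} \approx -0.018248$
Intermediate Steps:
$S = 4$ ($S = 2 - -2 = 2 + 2 = 4$)
$h = 5$ ($h = 4 - -1 = 4 + 1 = 5$)
$w = \frac{1}{5} \approx 0.2$
$L{\left(r \right)} = \frac{1}{5} + r$ ($L{\left(r \right)} = r + \frac{1}{5} = \frac{1}{5} + r$)
$\frac{1}{L{\left(- 5 \left(\left(S + 0\right)^{2} + V{\left(5 \right)}\right) \right)}} = \frac{1}{\frac{1}{5} - 5 \left(\left(4 + 0\right)^{2} - 5\right)} = \frac{1}{\frac{1}{5} - 5 \left(4^{2} - 5\right)} = \frac{1}{\frac{1}{5} - 5 \left(16 - 5\right)} = \frac{1}{\frac{1}{5} - 55} = \frac{1}{- \frac{274}{5}} = - \frac{5}{274}$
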